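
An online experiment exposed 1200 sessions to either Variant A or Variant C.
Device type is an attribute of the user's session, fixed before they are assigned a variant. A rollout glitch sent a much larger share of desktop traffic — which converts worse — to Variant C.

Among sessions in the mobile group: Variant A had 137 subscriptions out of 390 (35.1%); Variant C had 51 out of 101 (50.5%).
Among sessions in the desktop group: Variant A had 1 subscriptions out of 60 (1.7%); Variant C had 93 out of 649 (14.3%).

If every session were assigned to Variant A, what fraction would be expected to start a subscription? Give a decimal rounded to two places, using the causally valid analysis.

0.15

Variant C is higher inside every device type stratum but Variant A is higher in aggregate. Whether to stratify depends on how device type relates to the variant.
Nothing the variant does changes device type; the imbalance is an allocation artefact. With device type also predicting the outcome, the pooled figure is confounded, and the within-stratum comparison is the causal one.
Standardising Variant A to the population device type mix: 0.409·137/390 + 0.591·1/60 = 0.154.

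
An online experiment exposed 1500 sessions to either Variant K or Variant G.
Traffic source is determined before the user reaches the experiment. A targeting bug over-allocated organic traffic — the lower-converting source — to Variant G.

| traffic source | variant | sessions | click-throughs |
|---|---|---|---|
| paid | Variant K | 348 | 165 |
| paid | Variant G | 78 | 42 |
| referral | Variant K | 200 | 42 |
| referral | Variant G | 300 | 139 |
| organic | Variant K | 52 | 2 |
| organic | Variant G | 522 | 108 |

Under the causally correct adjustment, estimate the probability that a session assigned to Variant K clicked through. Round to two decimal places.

Traffic source differs across variants for reasons unrelated to any effect of the variant itself, and it separately predicts the outcome — a classic confounder. We must compare within traffic source levels.
Standardising Variant K to the population traffic source mix: 0.284·165/348 + 0.333·42/200 + 0.383·2/52 = 0.219.

0.22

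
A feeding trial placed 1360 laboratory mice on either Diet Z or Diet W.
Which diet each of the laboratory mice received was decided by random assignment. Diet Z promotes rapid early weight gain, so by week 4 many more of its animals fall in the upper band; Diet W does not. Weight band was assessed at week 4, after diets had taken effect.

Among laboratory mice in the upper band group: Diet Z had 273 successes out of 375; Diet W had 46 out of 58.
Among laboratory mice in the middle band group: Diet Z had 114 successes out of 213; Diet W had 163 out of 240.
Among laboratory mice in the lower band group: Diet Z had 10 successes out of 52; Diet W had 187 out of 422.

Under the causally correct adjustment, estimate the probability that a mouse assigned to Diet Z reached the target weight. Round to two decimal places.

0.62

Week-4 weight band is downstream of the diet. One should not condition on a consequence of treatment, so the overall rates are the right comparison.
So P(outcome | do(Diet Z)) is just the pooled rate for Diet Z: 397/640 = 0.620.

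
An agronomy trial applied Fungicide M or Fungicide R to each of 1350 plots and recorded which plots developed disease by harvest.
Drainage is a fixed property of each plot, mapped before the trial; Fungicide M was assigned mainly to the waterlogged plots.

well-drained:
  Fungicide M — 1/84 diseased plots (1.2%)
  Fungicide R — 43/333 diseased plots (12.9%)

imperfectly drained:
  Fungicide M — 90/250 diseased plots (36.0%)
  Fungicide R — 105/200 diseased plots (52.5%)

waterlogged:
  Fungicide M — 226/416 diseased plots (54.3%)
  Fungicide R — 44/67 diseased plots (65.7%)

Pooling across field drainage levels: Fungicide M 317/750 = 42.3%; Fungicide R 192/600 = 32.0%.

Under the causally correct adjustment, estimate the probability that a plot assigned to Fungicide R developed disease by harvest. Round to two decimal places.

The stratified and pooled comparisons disagree (Fungicide M wins within each field drainage; Fungicide R wins overall), so the answer turns on the causal role of field drainage.
Here field drainage is a common cause — it drives both which fungicide a case falls under and the outcome. The crude comparison mixes populations; the stratum-specific rates are the causally relevant ones.
Standardising Fungicide R to the population field drainage mix: 0.309·43/333 + 0.333·105/200 + 0.358·44/67 = 0.450.

0.45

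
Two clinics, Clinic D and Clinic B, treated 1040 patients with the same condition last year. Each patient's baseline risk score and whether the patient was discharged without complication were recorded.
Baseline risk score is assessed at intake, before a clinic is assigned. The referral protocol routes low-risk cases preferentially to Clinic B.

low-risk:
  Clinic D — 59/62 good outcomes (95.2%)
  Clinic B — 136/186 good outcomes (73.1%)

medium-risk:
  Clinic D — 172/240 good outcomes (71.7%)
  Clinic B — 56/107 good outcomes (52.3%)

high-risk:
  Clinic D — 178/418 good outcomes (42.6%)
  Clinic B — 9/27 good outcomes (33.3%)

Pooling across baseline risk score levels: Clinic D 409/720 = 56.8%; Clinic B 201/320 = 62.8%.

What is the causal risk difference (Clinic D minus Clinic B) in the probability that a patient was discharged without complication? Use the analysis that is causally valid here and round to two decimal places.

+0.16

The baseline risk score-specific comparison favours Clinic D throughout, but the pooled figures favour Clinic B. The question is whether to condition on baseline risk score.
The imbalance in baseline risk score arose from how patients were allocated, not from anything the clinic did; and baseline risk score independently affects the outcome. The pooled gap is confounded — condition on baseline risk score.
Adjusting over the population distribution of baseline risk score: 0.238·(0.952−0.731) + 0.334·(0.717−0.523) + 0.428·(0.426−0.333) = +0.157.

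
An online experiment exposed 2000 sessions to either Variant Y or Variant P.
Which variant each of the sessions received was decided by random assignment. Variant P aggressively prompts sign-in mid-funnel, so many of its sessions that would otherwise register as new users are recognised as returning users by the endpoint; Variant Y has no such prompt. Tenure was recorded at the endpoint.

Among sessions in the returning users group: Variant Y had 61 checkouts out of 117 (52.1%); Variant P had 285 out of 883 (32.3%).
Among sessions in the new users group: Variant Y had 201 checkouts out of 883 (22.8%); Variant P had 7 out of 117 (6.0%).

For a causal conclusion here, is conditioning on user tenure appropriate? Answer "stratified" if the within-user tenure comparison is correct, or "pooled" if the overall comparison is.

Stratifying would compare variants among sessions the variants themselves sorted into user tenure groups — a form of selection on an intermediate. The unconditioned pooled rates give the total causal effect.
Pooled: Variant Y 26.2% vs Variant P 29.2%; Variant P is higher overall.

pooled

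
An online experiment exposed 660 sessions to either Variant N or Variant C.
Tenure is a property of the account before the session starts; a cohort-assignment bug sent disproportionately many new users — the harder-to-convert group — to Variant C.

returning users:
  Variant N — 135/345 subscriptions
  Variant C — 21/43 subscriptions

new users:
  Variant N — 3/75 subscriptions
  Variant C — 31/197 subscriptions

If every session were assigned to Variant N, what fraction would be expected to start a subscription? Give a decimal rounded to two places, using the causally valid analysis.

0.25

Here user tenure is a common cause — it drives both which variant a case falls under and the outcome. The crude comparison mixes populations; the stratum-specific rates are the causally relevant ones.
Standardising Variant N to the population user tenure mix: 0.588·135/345 + 0.412·3/75 = 0.247.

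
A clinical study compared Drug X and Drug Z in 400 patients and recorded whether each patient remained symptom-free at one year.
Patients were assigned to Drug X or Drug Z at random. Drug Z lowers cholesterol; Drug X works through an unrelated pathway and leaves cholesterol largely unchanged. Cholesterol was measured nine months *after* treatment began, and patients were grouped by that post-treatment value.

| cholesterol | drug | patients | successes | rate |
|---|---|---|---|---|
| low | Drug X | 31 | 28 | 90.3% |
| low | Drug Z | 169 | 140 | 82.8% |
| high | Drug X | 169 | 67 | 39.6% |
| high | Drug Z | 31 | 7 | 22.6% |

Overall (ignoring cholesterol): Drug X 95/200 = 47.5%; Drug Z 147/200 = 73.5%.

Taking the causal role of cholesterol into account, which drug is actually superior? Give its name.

Because the drug influences cholesterol, cholesterol is a post-treatment mediator, not a confounder. Stratifying on it would bias the estimate; the causal effect is the crude pooled difference.
Pooled: Drug X 47.5% vs Drug Z 73.5%; Drug Z is higher overall.

Drug Z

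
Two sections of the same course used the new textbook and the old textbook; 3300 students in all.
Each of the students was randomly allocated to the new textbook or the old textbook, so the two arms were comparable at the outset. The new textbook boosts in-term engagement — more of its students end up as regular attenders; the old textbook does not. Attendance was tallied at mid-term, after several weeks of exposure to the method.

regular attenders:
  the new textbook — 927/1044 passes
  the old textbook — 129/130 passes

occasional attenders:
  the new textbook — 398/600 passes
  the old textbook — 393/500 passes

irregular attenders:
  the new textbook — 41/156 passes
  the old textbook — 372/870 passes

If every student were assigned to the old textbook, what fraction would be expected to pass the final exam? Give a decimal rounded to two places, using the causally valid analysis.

0.60

Because the teaching method influences mid-term attendance, mid-term attendance is a post-treatment mediator, not a confounder. Stratifying on it would bias the estimate; the causal effect is the crude pooled difference.
So P(outcome | do(the old textbook)) is just the pooled rate for the old textbook: 894/1500 = 0.596.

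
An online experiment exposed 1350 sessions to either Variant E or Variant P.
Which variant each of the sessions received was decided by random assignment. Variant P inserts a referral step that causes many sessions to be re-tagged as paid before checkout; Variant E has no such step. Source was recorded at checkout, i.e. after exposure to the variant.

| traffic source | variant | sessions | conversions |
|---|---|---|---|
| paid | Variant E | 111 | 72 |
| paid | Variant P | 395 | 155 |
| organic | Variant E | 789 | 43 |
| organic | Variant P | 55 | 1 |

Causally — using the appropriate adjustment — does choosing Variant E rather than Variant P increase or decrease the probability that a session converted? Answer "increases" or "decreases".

Within every traffic source level Variant E has the higher rate, yet pooled Variant P does — Simpson's reversal.
Because the variant influences traffic source, traffic source is a post-treatment mediator, not a confounder. Stratifying on it would bias the estimate; the causal effect is the crude pooled difference.
Pooled: Variant E 12.8% vs Variant P 34.7%; Variant P is higher overall.

decreases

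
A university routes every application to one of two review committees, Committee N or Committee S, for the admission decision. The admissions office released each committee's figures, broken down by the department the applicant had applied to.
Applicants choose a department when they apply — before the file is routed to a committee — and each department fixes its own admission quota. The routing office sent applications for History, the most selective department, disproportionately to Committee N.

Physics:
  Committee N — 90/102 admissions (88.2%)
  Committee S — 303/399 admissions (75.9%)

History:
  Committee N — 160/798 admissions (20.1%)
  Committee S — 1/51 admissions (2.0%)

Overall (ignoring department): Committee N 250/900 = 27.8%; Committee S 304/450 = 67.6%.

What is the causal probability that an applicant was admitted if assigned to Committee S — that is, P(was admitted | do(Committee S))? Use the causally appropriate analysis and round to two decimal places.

The department-specific comparison favours Committee N throughout, but the pooled figures favour Committee S. The question is whether to condition on department.
Here department is a common cause — it drives both which review committee a case falls under and the outcome. The crude comparison mixes populations; the stratum-specific rates are the causally relevant ones.
Standardising Committee S to the population department mix: 0.371·303/399 + 0.629·1/51 = 0.294.

0.29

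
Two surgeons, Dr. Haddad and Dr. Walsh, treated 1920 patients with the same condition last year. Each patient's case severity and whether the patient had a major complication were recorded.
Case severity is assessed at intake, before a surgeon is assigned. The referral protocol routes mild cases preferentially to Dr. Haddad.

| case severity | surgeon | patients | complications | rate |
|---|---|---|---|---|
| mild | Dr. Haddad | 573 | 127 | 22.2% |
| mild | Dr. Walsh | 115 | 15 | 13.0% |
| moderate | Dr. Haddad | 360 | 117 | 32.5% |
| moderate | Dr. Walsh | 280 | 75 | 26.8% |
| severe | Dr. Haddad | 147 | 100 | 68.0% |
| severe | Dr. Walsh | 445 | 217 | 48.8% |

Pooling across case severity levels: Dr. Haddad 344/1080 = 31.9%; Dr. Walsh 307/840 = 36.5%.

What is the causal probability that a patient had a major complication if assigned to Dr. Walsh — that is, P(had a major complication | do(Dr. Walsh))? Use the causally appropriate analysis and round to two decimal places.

0.29

Dr. Walsh is lower inside every case severity stratum but Dr. Haddad is lower in aggregate. Whether to stratify depends on how case severity relates to the surgeon.
Case severity is set before the surgeon has any effect — it is not caused by the surgeon — and it independently drives the outcome. That makes it a confounder, so the causal comparison is within case severity levels.
Standardising Dr. Walsh to the population case severity mix: 0.358·15/115 + 0.333·75/280 + 0.308·217/445 = 0.286.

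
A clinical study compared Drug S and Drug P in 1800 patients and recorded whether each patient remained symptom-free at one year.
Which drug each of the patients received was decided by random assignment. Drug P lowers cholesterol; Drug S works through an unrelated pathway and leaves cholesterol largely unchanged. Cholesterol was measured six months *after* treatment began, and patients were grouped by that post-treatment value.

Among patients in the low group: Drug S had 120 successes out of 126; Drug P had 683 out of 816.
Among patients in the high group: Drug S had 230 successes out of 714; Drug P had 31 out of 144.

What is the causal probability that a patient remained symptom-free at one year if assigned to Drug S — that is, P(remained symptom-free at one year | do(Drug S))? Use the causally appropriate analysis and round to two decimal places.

0.42

Cholesterol is recorded after the drug and is itself shifted by it — it sits on the causal path from drug to outcome. Conditioning on a mediator would strip out part of the effect we want; the pooled comparison gives the total causal effect.
So P(outcome | do(Drug S)) is just the pooled rate for Drug S: 350/840 = 0.417.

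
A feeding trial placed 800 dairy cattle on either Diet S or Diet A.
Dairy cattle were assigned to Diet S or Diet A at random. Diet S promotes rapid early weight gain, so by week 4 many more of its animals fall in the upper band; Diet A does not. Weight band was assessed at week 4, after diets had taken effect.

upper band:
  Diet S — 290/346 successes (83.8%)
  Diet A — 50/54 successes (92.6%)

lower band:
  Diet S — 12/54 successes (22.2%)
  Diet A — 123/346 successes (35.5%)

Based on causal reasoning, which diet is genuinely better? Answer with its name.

Diet S

Diet A is higher inside every week-4 weight band stratum but Diet S is higher in aggregate. Whether to stratify depends on how week-4 weight band relates to the diet.
Week-4 weight band here is a post-treatment variable shaped by the diet; conditioning on it would introduce bias rather than remove it. The overall comparison is the causal one.
Pooled: Diet S 75.5% vs Diet A 43.2%; Diet S is higher overall.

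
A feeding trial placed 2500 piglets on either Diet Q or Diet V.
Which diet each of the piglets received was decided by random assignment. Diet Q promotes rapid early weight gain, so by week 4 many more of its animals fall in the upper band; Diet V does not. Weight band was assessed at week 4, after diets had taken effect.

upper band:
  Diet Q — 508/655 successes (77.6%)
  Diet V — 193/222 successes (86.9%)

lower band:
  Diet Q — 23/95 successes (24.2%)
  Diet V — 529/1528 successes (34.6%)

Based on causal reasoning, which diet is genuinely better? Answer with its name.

Diet Q

Diet V is higher inside every week-4 weight band stratum but Diet Q is higher in aggregate. Whether to stratify depends on how week-4 weight band relates to the diet.
Week-4 weight band is downstream of the diet. One should not condition on a consequence of treatment, so the overall rates are the right comparison.
Pooled: Diet Q 70.8% vs Diet V 41.3%; Diet Q is higher overall.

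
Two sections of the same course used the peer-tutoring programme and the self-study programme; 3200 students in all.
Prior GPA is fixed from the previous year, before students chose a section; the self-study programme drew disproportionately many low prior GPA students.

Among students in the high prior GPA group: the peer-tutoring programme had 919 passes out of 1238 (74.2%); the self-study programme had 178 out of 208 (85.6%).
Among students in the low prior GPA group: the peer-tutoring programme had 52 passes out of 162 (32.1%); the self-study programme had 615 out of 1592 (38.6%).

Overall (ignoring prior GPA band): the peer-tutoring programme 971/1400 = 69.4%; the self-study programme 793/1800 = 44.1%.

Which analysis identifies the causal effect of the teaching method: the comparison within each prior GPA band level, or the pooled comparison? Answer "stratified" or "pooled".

Within every prior GPA band level the self-study programme has the higher rate, yet pooled the peer-tutoring programme does — Simpson's reversal.
Prior GPA band is set before the teaching method has any effect — it is not caused by the teaching method — and it independently drives the outcome. That makes it a confounder, so the causal comparison is within prior GPA band levels.
Within each level — high prior GPA: 74.2% vs 85.6%; low prior GPA: 32.1% vs 38.6% — the self-study programme is higher every time.

stratified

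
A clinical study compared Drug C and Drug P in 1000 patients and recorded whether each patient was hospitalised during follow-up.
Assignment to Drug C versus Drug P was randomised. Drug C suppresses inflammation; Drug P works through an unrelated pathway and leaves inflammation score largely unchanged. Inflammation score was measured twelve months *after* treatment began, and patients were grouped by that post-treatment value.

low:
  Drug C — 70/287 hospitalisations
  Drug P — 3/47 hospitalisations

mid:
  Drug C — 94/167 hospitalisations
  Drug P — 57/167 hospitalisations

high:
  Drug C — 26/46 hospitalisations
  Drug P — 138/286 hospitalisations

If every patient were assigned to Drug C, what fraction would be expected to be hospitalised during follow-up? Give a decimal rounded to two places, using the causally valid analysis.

The inflammation score-specific comparison favours Drug P throughout, but the pooled figures favour Drug C. The question is whether to condition on inflammation score.
Inflammation score here is a post-treatment variable shaped by the drug; conditioning on it would introduce bias rather than remove it. The overall comparison is the causal one.
So P(outcome | do(Drug C)) is just the pooled rate for Drug C: 190/500 = 0.380.

0.38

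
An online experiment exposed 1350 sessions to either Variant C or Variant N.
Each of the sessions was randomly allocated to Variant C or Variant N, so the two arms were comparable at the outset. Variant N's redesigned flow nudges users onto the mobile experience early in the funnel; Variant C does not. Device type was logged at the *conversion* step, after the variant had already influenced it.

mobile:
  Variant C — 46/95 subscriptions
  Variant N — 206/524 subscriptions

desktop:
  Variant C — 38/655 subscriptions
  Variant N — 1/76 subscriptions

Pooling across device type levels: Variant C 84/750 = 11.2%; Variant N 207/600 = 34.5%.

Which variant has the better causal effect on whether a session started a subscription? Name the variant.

Variant C is higher inside every device type stratum but Variant N is higher in aggregate. Whether to stratify depends on how device type relates to the variant.
Device type lies on the pathway variant → device type → outcome, so adjusting for it blocks the indirect effect. For the total causal effect of variant, use the unadjusted pooled rates.
Pooled: Variant C 11.2% vs Variant N 34.5%; Variant N is higher overall.

Variant N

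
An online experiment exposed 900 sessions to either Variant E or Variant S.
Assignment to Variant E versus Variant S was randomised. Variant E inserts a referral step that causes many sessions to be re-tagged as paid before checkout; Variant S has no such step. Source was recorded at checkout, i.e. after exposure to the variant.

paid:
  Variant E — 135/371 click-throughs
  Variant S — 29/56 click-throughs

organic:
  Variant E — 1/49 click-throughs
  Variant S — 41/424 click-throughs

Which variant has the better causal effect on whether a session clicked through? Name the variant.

The traffic source-specific comparison favours Variant S throughout, but the pooled figures favour Variant E. The question is whether to condition on traffic source.
Traffic source is recorded after the variant and is itself shifted by it — it sits on the causal path from variant to outcome. Conditioning on a mediator would strip out part of the effect we want; the pooled comparison gives the total causal effect.
Pooled: Variant E 32.4% vs Variant S 14.6%; Variant E is higher overall.

Variant E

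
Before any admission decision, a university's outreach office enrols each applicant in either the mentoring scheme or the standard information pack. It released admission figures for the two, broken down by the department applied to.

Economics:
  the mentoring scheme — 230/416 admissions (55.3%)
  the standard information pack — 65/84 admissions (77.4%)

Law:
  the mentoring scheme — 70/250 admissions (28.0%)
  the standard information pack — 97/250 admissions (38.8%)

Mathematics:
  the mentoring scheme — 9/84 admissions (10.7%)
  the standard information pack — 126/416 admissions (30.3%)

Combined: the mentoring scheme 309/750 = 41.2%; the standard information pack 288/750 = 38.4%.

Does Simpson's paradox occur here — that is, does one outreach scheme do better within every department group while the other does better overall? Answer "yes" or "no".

yes

Within each department level (Economics 55.3% vs 77.4%; Law 28.0% vs 38.8%; Mathematics 10.7% vs 30.3%), the standard information pack has the higher rate every time. Pooled: 41.2% vs 38.4% — the mentoring scheme has the higher rate overall. The two comparisons disagree.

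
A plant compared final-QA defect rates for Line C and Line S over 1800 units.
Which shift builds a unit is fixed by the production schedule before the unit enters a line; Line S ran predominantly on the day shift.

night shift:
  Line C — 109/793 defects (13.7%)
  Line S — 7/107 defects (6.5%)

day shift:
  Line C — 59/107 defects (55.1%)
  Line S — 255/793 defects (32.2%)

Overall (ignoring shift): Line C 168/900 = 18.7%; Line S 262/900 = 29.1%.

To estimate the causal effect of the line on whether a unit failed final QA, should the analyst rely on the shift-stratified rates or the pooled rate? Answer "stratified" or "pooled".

stratified

The shift-specific comparison favours Line S throughout, but the pooled figures favour Line C. The question is whether to condition on shift.
Shift differs across lines for reasons unrelated to any effect of the line itself, and it separately predicts the outcome — a classic confounder. We must compare within shift levels.
Within each level — night shift: 13.7% vs 6.5%; day shift: 55.1% vs 32.2% — Line S is lower every time.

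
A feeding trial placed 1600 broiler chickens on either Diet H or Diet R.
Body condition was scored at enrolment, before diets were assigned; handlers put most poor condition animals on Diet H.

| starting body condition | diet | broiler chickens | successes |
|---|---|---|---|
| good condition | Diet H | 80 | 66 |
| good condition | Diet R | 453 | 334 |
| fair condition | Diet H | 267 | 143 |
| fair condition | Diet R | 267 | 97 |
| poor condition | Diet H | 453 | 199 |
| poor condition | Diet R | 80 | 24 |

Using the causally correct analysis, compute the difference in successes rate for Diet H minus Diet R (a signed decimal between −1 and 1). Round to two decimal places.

+0.13

Within every starting body condition level Diet H has the higher rate, yet pooled Diet R does — Simpson's reversal.
Nothing the diet does changes starting body condition; the imbalance is an allocation artefact. With starting body condition also predicting the outcome, the pooled figure is confounded, and the within-stratum comparison is the causal one.
Adjusting over the population distribution of starting body condition: 0.333·(0.825−0.737) + 0.334·(0.536−0.363) + 0.333·(0.439−0.300) = +0.133.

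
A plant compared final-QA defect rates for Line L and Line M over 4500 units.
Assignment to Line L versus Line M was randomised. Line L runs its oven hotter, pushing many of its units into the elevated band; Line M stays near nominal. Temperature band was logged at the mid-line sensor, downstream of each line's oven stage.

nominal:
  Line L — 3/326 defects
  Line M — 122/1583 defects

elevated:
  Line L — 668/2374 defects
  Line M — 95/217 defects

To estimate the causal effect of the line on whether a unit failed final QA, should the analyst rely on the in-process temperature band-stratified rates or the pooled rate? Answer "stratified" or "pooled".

pooled

In-process temperature band lies on the pathway line → in-process temperature band → outcome, so adjusting for it blocks the indirect effect. For the total causal effect of line, use the unadjusted pooled rates.
Pooled: Line L 24.9% vs Line M 12.1%; Line M is lower overall.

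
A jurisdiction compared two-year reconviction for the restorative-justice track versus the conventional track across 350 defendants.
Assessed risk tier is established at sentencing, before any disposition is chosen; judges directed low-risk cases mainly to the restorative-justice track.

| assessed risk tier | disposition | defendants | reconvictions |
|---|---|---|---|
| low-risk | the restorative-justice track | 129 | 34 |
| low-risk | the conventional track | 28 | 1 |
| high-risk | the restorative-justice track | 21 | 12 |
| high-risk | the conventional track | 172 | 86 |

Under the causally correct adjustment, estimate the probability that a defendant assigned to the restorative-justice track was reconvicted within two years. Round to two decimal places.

0.43

The stratified and pooled comparisons disagree (the conventional track wins within each assessed risk tier; the restorative-justice track wins overall), so the answer turns on the causal role of assessed risk tier.
Assessed risk tier is set before the disposition has any effect — it is not caused by the disposition — and it independently drives the outcome. That makes it a confounder, so the causal comparison is within assessed risk tier levels.
Standardising the restorative-justice track to the population assessed risk tier mix: 0.449·34/129 + 0.551·12/21 = 0.433.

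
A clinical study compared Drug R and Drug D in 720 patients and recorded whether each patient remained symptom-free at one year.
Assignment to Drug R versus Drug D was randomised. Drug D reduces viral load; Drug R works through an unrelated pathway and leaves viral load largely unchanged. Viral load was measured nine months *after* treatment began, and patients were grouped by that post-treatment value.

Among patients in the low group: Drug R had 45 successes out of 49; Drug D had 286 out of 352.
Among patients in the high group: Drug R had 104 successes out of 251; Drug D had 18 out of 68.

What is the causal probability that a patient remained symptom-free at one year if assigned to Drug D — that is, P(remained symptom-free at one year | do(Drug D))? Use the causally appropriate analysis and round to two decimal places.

0.72

The viral load-specific comparison favours Drug R throughout, but the pooled figures favour Drug D. The question is whether to condition on viral load.
The distribution of viral load is itself part of what the drug does — it is an intermediate outcome. Holding it fixed would remove that part of the effect; the total effect is the pooled difference.
So P(outcome | do(Drug D)) is just the pooled rate for Drug D: 304/420 = 0.724.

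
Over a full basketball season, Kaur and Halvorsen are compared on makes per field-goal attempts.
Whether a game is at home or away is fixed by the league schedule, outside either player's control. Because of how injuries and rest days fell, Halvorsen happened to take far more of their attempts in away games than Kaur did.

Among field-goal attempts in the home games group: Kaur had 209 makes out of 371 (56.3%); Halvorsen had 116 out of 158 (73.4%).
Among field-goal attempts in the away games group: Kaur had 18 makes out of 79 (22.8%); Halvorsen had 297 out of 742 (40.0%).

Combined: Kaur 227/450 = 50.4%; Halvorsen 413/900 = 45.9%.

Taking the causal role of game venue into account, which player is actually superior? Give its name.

Halvorsen

Here game venue is a common cause — it drives both which player a case falls under and the outcome. The crude comparison mixes populations; the stratum-specific rates are the causally relevant ones.
Within each level — home games: 56.3% vs 73.4%; away games: 22.8% vs 40.0% — Halvorsen is higher every time.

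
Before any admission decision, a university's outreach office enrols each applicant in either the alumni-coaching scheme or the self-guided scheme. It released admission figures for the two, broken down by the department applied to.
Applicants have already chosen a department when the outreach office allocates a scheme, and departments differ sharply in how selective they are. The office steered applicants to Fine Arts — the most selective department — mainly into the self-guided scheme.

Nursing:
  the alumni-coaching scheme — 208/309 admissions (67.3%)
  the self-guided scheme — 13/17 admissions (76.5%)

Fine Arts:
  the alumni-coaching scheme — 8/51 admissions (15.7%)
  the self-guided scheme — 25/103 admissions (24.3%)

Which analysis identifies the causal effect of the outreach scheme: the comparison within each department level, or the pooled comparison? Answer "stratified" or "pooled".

Department is set before the outreach scheme has any effect — it is not caused by the outreach scheme — and it independently drives the outcome. That makes it a confounder, so the causal comparison is within department levels.
Within each level — Nursing: 67.3% vs 76.5%; Fine Arts: 15.7% vs 24.3% — the self-guided scheme is higher every time.

stratified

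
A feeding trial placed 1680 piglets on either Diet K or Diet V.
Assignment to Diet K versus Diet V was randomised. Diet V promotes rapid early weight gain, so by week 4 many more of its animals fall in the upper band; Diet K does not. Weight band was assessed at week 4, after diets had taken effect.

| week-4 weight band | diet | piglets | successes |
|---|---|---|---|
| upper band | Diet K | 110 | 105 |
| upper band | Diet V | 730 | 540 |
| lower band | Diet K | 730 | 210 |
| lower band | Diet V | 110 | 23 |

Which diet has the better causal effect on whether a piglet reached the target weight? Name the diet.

Diet V

Diet K is higher inside every week-4 weight band stratum but Diet V is higher in aggregate. Whether to stratify depends on how week-4 weight band relates to the diet.
Because the diet influences week-4 weight band, week-4 weight band is a post-treatment mediator, not a confounder. Stratifying on it would bias the estimate; the causal effect is the crude pooled difference.
Pooled: Diet K 37.5% vs Diet V 67.0%; Diet V is higher overall.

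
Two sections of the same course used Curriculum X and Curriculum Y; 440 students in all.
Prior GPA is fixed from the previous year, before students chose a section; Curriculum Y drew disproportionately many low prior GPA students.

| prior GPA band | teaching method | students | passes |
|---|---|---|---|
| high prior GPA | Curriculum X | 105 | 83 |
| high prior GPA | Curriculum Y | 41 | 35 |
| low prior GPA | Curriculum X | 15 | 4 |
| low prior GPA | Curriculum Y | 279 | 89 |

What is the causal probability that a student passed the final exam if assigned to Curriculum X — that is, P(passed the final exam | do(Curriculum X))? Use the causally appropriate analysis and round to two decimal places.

Nothing the teaching method does changes prior GPA band; the imbalance is an allocation artefact. With prior GPA band also predicting the outcome, the pooled figure is confounded, and the within-stratum comparison is the causal one.
Standardising Curriculum X to the population prior GPA band mix: 0.332·83/105 + 0.668·4/15 = 0.440.

0.44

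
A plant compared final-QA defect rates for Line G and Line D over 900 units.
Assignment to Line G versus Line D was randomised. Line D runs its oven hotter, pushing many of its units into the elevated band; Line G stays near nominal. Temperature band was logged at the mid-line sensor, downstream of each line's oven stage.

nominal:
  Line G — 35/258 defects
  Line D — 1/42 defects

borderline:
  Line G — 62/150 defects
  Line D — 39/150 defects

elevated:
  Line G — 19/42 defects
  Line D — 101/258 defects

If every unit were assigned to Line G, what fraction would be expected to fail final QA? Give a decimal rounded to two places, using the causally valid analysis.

0.26

The in-process temperature band-specific comparison favours Line D throughout, but the pooled figures favour Line G. The question is whether to condition on in-process temperature band.
In-process temperature band lies on the pathway line → in-process temperature band → outcome, so adjusting for it blocks the indirect effect. For the total causal effect of line, use the unadjusted pooled rates.
So P(outcome | do(Line G)) is just the pooled rate for Line G: 116/450 = 0.258.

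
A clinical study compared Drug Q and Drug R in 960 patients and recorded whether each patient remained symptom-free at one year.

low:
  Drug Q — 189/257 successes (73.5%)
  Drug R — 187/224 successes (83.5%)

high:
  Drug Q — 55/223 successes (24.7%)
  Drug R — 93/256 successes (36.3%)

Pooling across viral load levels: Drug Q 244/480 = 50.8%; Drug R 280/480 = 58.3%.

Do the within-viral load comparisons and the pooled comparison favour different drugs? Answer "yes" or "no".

Within each viral load level (low 73.5% vs 83.5%; high 24.7% vs 36.3%), Drug R has the higher rate every time. Pooled: 50.8% vs 58.3% — Drug R has the higher rate overall. They agree.

no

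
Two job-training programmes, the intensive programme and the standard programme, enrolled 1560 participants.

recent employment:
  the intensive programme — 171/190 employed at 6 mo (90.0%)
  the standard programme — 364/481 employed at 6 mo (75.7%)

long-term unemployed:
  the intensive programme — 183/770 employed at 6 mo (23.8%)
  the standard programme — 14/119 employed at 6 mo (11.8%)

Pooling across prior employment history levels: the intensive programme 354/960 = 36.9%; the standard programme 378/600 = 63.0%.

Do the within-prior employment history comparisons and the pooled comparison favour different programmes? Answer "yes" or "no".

Within each prior employment history level (recent employment 90.0% vs 75.7%; long-term unemployed 23.8% vs 11.8%), the intensive programme has the higher rate every time. Pooled: 36.9% vs 63.0% — the standard programme has the higher rate overall. The two comparisons disagree.

yes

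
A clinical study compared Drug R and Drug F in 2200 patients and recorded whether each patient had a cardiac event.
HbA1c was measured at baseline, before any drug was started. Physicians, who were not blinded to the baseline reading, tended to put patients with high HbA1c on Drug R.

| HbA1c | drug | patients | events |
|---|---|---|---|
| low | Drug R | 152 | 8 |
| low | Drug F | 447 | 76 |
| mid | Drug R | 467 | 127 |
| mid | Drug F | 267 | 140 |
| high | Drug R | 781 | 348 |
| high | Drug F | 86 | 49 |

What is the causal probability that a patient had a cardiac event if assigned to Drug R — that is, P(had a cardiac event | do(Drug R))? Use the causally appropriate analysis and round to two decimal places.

0.28

Nothing the drug does changes HbA1c; the imbalance is an allocation artefact. With HbA1c also predicting the outcome, the pooled figure is confounded, and the within-stratum comparison is the causal one.
Standardising Drug R to the population HbA1c mix: 0.272·8/152 + 0.334·127/467 + 0.394·348/781 = 0.281.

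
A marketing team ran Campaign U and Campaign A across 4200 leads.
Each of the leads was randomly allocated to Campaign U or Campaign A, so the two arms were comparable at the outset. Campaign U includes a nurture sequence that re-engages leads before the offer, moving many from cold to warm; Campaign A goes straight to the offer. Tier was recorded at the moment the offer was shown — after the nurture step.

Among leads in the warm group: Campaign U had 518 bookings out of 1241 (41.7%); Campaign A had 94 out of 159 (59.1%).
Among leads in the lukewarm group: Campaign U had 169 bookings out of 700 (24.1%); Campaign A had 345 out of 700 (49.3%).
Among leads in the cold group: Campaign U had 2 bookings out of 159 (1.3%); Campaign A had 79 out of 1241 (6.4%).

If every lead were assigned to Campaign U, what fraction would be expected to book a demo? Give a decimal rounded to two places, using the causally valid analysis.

0.33

Within every engagement tier level Campaign A has the higher rate, yet pooled Campaign U does — Simpson's reversal.
Engagement tier lies on the pathway campaign → engagement tier → outcome, so adjusting for it blocks the indirect effect. For the total causal effect of campaign, use the unadjusted pooled rates.
So P(outcome | do(Campaign U)) is just the pooled rate for Campaign U: 689/2100 = 0.328.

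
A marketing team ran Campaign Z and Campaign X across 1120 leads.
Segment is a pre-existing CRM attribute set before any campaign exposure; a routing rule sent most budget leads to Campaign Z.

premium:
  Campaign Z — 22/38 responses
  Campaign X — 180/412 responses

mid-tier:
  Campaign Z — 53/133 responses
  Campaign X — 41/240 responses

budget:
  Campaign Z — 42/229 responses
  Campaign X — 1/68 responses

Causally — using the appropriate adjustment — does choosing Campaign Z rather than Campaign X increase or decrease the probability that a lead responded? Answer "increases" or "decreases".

increases

Customer segment is set before the campaign has any effect — it is not caused by the campaign — and it independently drives the outcome. That makes it a confounder, so the causal comparison is within customer segment levels.
Within each level — premium: 57.9% vs 43.7%; mid-tier: 39.8% vs 17.1%; budget: 18.3% vs 1.5% — Campaign Z is higher every time.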